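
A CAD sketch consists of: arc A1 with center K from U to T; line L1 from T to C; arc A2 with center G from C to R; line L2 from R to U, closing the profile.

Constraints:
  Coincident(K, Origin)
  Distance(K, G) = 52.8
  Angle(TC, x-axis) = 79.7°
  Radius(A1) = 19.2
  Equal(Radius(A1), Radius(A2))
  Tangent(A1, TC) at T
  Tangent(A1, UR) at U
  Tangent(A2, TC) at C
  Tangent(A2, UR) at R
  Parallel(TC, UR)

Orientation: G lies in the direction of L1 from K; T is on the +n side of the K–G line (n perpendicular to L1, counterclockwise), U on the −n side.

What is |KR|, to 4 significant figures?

56.18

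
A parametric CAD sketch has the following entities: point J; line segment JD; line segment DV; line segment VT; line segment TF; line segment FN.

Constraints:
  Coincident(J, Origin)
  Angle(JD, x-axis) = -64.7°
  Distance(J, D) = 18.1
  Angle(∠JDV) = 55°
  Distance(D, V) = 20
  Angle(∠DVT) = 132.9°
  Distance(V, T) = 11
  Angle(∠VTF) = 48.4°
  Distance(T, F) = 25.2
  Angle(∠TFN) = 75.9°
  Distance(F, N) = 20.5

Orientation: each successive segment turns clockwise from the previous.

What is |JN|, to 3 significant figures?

26.4

J is at the origin; JD runs at -64.7° with length 18.1, so D = (7.74, -16.4). ∠JDV = 55.0° gives DV at 170° from the x-axis; with |DV| = 20.0, V = (-12.0, -13.0). ∠DVT = 132.9° gives VT at 123° from the x-axis; with |VT| = 11.0, T = (-18.0, -3.79). ∠VTF = 48.4° gives TF at -8.40° from the x-axis; with |TF| = 25.2, F = (6.93, -7.47). ∠TFN = 75.9° gives FN at -112° from the x-axis; with |FN| = 20.5, N = (-0.917, -26.4). Then |JN| = |N − J| = 26.4.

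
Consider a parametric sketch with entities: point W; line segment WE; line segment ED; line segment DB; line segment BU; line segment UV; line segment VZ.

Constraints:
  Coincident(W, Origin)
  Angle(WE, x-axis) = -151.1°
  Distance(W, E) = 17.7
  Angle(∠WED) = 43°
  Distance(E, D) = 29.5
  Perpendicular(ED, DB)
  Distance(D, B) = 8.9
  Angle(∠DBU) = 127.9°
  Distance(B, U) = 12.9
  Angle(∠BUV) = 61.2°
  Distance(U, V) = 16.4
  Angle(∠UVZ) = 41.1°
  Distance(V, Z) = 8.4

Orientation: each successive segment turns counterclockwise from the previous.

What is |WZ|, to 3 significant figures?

11.9

∠BUV = 61.2° gives UV at -113° from the x-axis; with |UV| = 16.4, V = (0.881, -12.0). ∠UVZ = 41.1° gives VZ at 25.7° from the x-axis; with |VZ| = 8.4, Z = (8.45, -8.37). Then |WZ| = |Z − W| = 11.9.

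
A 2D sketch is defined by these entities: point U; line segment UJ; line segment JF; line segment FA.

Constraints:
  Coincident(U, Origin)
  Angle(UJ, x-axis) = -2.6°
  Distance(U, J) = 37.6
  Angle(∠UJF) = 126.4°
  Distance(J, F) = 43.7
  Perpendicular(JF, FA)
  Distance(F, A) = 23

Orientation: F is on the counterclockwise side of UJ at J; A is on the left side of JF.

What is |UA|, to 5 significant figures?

66.411

∠UJF = 126.4°, so JF runs at -2.6° + (180° − 126.4°) = 51.000° from the x-axis; with |JF| = 43.7, F = J + 43.7·(cos 51.000°, sin 51.000°) = (65.063, 32.256). The perpendicularity gives FA at right angles to JF; with |FA| = 23.0 on the left of JF, A = F + 23.0·(-0.77715, 0.62932) = (47.188, 46.730). Then |UA| = |A − U| = 66.411.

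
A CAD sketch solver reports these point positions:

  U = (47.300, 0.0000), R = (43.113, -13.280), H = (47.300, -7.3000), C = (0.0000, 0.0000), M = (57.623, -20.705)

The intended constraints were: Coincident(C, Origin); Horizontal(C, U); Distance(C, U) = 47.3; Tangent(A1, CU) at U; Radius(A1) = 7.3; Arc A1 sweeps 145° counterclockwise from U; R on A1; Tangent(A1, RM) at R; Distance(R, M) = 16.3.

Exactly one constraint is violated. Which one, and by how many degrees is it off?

Tangent(A1, RM) at R — off by 7.90°.

C = (0.00, 0.00) ✓; C.y = 0.00, U.y = 0.00 ✓; |CU| = 47.30 ✓; ∠(HU, UC) = 90.00° ✓; |HU| = 7.300 ✓; bearing(H→R) − bearing(H→U) = 145.0° ✓; |HR| = 7.300 ✓; ∠(HR, RM) = 82.10° ✗; |RM| = 16.30 ✓.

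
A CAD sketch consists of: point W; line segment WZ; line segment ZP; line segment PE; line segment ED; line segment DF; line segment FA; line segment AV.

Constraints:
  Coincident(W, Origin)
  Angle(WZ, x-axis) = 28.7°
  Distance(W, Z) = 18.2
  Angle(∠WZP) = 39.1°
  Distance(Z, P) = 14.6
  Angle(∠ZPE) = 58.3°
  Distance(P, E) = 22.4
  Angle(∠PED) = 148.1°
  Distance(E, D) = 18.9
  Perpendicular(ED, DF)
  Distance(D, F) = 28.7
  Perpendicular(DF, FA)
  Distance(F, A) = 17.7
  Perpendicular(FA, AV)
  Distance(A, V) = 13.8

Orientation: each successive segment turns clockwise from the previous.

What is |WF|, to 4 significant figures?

42.12

W is at the origin; WZ runs at 28.7° with length 18.2, so Z = (15.96, 8.740). ∠WZP = 39.1° gives ZP at -112.2° from the x-axis; with |ZP| = 14.6, P = (10.45, -4.778). ∠ZPE = 58.3° gives PE at 126.1° from the x-axis; with |PE| = 22.4, E = (-2.750, 13.32). ∠PED = 148.1° gives ED at 94.20° from the x-axis; with |ED| = 18.9, D = (-4.135, 32.17). ED is perpendicular to DF, so DF runs at 4.200°; with |DF| = 28.7, F = (24.49, 34.27). Then |WF| = |F − W| = 42.12.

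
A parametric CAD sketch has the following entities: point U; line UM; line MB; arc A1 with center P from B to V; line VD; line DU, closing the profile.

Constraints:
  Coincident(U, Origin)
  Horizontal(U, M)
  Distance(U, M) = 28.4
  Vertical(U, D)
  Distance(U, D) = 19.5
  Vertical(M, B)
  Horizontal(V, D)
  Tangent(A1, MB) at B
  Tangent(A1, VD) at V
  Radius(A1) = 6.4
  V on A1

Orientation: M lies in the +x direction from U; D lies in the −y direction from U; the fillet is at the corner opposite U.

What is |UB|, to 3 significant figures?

31.3

U is at the origin; U and M share the same y with |UM| = 28.4 and M on the +x side, so M = (28.4, 0.00). UD is vertical with |UD| = 19.5 and D on the −y side, so D = (0.00, -19.5). The virtual corner opposite U is at (28.4, -19.5). The tangent condition forces PB to be normal to MB and the tangent condition forces PV to be normal to VD, with radius 6.4, so the center P sits 6.4 in from both sides at P = (22.0, -13.1). That places the tangent points at B = (28.4, -13.1) on MB and V = (22.0, -19.5) on VD. Then |UB| = |B − U| = 31.3.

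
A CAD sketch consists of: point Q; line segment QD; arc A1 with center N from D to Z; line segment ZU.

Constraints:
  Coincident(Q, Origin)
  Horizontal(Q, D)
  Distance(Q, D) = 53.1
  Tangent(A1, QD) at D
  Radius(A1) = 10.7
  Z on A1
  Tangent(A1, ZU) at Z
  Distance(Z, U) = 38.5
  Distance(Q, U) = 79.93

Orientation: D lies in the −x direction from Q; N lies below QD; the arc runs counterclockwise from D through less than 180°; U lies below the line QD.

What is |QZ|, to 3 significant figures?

64.7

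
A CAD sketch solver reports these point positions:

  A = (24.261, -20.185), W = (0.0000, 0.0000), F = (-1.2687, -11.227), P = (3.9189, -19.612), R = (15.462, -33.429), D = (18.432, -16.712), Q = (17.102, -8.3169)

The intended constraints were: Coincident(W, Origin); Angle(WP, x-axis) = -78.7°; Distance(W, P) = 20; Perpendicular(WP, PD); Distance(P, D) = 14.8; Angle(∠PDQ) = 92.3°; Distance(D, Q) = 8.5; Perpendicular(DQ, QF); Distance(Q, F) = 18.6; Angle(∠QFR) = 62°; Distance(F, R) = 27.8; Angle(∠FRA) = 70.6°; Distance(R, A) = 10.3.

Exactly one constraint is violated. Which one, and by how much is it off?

Distance(R, A) = 10.3 — off by 5.60.

W = (0.00, 0.00) ✓; WP at -78.70° ✓; |WP| = 20.00 ✓; ∠(WP, PD) = 90.00° ✓; |PD| = 14.80 ✓; ∠PDQ = 92.30° ✓; |DQ| = 8.500 ✓; ∠(DQ, QF) = 90.00° ✓; |QF| = 18.60 ✓; ∠QFR = 62.00° ✓; |FR| = 27.80 ✓; ∠FRA = 70.60° ✓; |RA| = 15.90 ✗.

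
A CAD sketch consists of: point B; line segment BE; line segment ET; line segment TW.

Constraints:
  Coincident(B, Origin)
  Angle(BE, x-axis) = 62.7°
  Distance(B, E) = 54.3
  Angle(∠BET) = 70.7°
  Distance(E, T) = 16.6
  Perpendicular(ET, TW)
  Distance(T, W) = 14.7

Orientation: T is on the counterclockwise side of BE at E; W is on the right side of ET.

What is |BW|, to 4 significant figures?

65.96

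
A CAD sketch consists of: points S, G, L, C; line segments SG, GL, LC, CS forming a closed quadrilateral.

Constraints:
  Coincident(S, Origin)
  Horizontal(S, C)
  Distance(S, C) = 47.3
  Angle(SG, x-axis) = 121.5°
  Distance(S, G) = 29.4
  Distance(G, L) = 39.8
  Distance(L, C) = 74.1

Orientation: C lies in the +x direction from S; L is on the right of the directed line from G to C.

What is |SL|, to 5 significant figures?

28.875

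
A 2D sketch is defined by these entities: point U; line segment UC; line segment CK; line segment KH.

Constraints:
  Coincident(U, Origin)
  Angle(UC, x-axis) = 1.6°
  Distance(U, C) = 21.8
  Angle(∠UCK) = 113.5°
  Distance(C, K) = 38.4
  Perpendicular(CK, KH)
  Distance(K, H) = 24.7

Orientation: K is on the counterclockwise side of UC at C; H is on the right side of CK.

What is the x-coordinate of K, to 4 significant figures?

36.11

U is at the origin; UC runs at 1.6° with length 21.8, so C = 21.8·(cos 1.6°, sin 1.6°) = (21.79, 0.6087). ∠UCK = 113.5°, so CK runs at 1.6° + (180° − 113.5°) = 68.10° from the x-axis; with |CK| = 38.4, K = C + 38.4·(cos 68.10°, sin 68.10°) = (36.11, 36.24). So K.x = 36.11.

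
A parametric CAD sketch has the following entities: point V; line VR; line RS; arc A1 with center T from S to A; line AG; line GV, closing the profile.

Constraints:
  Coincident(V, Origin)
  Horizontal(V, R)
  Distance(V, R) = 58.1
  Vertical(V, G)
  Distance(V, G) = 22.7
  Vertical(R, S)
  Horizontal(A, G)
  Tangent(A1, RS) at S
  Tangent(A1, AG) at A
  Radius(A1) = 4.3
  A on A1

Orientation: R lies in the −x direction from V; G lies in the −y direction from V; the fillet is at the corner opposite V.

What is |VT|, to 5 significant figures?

56.859

V is at the origin; VR is horizontal with |VR| = 58.1 and R on the −x side, so R = (-58.100, 0.0000). VG is vertical with |VG| = 22.7 and G on the −y side, so G = (0.0000, -22.700). The virtual corner opposite V is at (-58.100, -22.700). Since A1 is tangent to RS there, TS ⟂ RS and A1 meets AG tangentially, so TA is at right angles to AG, with radius 4.3, so the center T sits 4.3 in from both sides at T = (-53.800, -18.400). Then |VT| = |T − V| = 56.859.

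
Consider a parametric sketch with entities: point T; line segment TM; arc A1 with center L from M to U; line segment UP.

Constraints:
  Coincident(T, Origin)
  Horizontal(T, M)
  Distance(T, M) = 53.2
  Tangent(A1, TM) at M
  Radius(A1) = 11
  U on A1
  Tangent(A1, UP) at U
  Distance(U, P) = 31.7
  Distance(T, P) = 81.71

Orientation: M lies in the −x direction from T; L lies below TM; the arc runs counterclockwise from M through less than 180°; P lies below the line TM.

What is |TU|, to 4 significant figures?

64.37

Checks: |LU| = 11.00 ✓; ∠(LU, UP) = 90.00° ✓; |UP| = 31.70 ✓; |TP| = 81.71 ✓.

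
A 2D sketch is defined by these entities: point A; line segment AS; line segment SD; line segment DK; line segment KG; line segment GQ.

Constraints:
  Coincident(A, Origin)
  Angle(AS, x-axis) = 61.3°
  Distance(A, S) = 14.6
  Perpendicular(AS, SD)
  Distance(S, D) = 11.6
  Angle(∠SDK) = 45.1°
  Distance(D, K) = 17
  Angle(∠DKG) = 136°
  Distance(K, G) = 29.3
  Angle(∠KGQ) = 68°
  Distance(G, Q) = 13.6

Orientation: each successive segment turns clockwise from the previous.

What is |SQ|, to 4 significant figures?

24.84

∠DKG = 136.0° gives KG at 152.4° from the x-axis; with |KG| = 29.3, G = (-25.09, 16.01). ∠KGQ = 68.0° gives GQ at 40.40° from the x-axis; with |GQ| = 13.6, Q = (-14.73, 24.82). Then |SQ| = |Q − S| = 24.84.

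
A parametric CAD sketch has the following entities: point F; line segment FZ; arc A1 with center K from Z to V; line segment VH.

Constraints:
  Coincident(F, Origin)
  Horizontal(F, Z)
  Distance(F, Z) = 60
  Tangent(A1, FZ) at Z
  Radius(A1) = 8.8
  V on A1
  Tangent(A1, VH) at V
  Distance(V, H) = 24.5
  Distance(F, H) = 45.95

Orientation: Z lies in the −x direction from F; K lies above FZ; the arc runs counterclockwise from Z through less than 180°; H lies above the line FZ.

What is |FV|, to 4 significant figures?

52.84

Checks: F.y = 0.00, Z.y = 0.00 ✓; |KV| = 8.800 ✓; ∠(KV, VH) = 90.00° ✓; |VH| = 24.50 ✓; |FH| = 45.95 ✓.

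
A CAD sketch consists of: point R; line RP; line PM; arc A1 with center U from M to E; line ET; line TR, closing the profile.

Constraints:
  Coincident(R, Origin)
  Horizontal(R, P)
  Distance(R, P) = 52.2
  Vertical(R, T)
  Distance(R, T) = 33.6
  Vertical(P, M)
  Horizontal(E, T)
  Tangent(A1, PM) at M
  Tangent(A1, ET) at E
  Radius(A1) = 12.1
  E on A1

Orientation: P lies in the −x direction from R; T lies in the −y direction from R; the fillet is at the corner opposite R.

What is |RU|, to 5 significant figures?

45.500

R is at the origin; R and P share the same y with |RP| = 52.2 and P on the −x side, so P = (-52.200, 0.0000). R and T share the same x with |RT| = 33.6 and T on the −y side, so T = (0.0000, -33.600). The virtual corner opposite R is at (-52.200, -33.600). Since A1 is tangent to PM there, UM ⟂ PM and the tangent condition forces UE to be normal to ET, with radius 12.1, so the center U sits 12.1 in from both sides at U = (-40.100, -21.500). Then |RU| = |U − R| = 45.500.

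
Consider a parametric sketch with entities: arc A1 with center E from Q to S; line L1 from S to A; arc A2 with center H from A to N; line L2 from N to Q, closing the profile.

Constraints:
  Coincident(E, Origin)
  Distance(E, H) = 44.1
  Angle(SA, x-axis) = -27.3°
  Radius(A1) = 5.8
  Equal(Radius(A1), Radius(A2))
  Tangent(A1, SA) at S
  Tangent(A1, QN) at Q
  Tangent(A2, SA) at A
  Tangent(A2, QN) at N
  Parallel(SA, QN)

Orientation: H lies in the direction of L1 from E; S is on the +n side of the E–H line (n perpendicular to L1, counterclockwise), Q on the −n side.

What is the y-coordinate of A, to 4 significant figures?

-15.07

Tangency of A1 to both parallel lines with radius 5.8 puts S and Q at E ± 5.8·n: S = (2.660, 5.154), Q = (-2.660, -5.154). Equal radii place A and N the same way about H: A = H + 5.8·n = (41.85, -15.07), N = H − 5.8·n = (36.53, -25.38). So A.y = -15.07.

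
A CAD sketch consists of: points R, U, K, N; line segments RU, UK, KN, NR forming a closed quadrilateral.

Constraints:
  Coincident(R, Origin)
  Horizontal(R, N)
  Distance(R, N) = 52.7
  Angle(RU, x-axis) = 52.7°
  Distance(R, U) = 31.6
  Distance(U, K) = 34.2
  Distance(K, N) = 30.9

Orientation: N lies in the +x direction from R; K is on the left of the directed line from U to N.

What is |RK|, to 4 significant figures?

61.23

R is at the origin; R and N share the same y with |RN| = 52.7 and N in +x, so N = (52.7, 0). RU runs at 52.7° with |RU| = 31.6, so U = (19.15, 25.14). K is determined by |UK| = 34.2 and |KN| = 30.9 together: it lies at the intersection of circle(U, 34.2) and circle(N, 30.9). With |UN| = 41.92, the foot of the radical line on UN is 23.52 from U and the perpendicular offset is √(34.2² − 23.52²) = 24.82. Taking the left-of-UN solution: K = (52.86, 30.90).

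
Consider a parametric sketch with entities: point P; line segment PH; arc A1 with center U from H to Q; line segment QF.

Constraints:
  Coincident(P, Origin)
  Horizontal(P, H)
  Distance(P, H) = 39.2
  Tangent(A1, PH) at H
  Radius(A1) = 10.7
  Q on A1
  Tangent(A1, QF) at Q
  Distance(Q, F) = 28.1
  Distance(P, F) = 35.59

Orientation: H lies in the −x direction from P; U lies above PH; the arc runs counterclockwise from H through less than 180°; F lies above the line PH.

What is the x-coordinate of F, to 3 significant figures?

-17.2

Checks: |UQ| = 10.70 ✓; ∠(UQ, QF) = 90.00° ✓; |QF| = 28.10 ✓; |PF| = 35.59 ✓.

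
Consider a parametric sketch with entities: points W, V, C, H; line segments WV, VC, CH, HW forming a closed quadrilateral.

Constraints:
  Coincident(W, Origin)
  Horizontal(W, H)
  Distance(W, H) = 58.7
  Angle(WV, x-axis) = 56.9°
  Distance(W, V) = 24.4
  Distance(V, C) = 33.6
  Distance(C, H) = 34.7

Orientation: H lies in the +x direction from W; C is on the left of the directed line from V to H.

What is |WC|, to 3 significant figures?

55.1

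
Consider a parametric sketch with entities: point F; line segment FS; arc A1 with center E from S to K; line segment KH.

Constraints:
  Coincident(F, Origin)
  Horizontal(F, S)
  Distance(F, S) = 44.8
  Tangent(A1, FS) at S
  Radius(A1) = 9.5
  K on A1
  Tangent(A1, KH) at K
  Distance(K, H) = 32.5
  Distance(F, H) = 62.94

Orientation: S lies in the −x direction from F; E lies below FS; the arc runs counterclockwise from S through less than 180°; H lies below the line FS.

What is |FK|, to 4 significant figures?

55.29

Checks: F.y = 0.00, S.y = 0.00 ✓; |EK| = 9.500 ✓; ∠(EK, KH) = 90.00° ✓; |KH| = 32.50 ✓; |FH| = 62.94 ✓.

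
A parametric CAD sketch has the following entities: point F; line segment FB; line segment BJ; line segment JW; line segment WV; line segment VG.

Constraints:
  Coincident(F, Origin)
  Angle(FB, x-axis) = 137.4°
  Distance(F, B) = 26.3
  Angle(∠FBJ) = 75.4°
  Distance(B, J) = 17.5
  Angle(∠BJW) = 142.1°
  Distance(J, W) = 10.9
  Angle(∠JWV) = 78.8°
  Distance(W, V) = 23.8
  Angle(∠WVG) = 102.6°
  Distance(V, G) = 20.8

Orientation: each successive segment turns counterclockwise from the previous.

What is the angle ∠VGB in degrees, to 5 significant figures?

85.509°

∠JWV = 78.8° gives WV at 21.100° from the x-axis; with |WV| = 23.8, V = (-3.4968, 0.18049). ∠WVG = 102.6° gives VG at 98.500° from the x-axis; with |VG| = 20.8, G = (-6.5712, 20.752). Then cos ∠VGB = GV·GB / (|GV||GB|), giving 85.509°.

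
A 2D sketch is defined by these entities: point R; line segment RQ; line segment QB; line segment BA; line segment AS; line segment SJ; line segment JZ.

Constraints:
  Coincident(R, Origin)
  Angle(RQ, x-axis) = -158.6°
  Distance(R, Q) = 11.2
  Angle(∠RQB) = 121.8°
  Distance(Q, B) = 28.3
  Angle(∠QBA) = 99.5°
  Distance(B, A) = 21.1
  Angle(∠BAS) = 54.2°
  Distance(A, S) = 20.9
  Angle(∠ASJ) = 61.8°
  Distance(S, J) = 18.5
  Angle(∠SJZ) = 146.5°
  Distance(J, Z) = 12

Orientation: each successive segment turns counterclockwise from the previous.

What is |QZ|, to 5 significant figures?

40.102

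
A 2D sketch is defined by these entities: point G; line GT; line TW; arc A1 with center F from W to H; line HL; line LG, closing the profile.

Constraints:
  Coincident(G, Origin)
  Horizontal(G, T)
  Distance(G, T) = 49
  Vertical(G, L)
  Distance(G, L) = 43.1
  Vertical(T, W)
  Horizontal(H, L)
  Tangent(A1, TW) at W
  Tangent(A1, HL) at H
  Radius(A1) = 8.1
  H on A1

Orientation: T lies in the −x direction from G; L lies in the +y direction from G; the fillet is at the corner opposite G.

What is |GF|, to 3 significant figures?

53.8

G is at the origin; G and T share the same y with |GT| = 49.0 and T on the −x side, so T = (-49.0, 0.00). G and L share the same x with |GL| = 43.1 and L on the +y side, so L = (0.00, 43.1). The virtual corner opposite G is at (-49.0, 43.1). Tangency of A1 to TW means the radius FW is perpendicular to TW and since A1 is tangent to HL there, FH ⟂ HL, with radius 8.1, so the center F sits 8.1 in from both sides at F = (-40.9, 35.0). Then |GF| = |F − G| = 53.8.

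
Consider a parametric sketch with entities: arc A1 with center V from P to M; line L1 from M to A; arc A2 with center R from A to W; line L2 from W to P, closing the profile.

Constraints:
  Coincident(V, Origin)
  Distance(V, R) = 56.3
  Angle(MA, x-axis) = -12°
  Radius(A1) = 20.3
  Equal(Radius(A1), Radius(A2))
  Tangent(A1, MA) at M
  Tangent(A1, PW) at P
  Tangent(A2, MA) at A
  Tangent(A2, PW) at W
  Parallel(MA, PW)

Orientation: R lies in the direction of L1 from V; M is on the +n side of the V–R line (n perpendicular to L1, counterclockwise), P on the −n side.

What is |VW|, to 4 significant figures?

59.85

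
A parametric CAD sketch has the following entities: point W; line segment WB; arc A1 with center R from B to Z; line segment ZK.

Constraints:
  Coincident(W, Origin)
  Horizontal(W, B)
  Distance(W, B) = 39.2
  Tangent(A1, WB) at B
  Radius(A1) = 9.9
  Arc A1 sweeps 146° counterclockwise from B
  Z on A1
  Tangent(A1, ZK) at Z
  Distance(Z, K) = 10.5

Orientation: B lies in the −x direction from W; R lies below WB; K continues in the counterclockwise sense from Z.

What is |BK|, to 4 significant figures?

24.19

W is at the origin; WB is horizontal with |WB| = 39.2 and B on the −x side, so B = (-39.20, 0.000). Tangency of A1 to WB means the radius RB is perpendicular to WB, so R = B + (0, -9.9) = (-39.20, -9.900). On A1, B sits at bearing 90° from R; a 146° counterclockwise sweep puts Z at bearing 236°, so Z = R + 9.9·(cos 236°, sin 236°) = (-44.74, -18.11). A1 meets ZK tangentially, so RZ is at right angles to ZK, so ZK runs along (−sin 236°, cos 236°); with |ZK| = 10.5, K = (-36.03, -23.98). Then |BK| = |K − B| = 24.19.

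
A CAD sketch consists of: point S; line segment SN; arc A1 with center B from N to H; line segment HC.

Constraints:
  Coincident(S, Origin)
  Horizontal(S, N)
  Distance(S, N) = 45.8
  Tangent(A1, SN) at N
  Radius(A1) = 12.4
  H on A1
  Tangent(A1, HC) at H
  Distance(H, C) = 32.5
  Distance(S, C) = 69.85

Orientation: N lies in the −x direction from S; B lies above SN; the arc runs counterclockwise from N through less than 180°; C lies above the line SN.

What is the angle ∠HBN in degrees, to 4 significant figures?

121.2°

S is at the origin; SN is horizontal with |SN| = 45.8 and N on the −x side, so N = (-45.80, 0.000). Tangency of A1 to SN means the radius BN is perpendicular to SN, so B = N + (0, 12.4) = (-45.80, 12.40). Since BH ⟂ HC (tangency), |BC| = √(12.4² + 32.5²) = 34.79 regardless of where H sits on A1. So C lies on both circle(S, 69.85) and circle(B, 34.79); the above-SN intersection is C = (-52.01, 46.63). H is the foot of the tangent from C: H = (-35.19, 18.82).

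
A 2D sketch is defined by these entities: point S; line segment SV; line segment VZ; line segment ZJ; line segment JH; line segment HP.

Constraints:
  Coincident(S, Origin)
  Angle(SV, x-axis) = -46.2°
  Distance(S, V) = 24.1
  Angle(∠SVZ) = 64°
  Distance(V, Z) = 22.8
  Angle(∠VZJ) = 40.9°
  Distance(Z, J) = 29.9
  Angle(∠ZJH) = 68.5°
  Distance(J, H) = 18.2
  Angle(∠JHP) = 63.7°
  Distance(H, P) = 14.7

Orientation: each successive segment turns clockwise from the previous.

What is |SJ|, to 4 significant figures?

10.57

S is at the origin; SV runs at -46.2° with length 24.1, so V = (16.68, -17.39). ∠SVZ = 64.0° gives VZ at -162.2° from the x-axis; with |VZ| = 22.8, Z = (-5.028, -24.36). ∠VZJ = 40.9° gives ZJ at 58.70° from the x-axis; with |ZJ| = 29.9, J = (10.51, 1.184). Then |SJ| = |J − S| = 10.57.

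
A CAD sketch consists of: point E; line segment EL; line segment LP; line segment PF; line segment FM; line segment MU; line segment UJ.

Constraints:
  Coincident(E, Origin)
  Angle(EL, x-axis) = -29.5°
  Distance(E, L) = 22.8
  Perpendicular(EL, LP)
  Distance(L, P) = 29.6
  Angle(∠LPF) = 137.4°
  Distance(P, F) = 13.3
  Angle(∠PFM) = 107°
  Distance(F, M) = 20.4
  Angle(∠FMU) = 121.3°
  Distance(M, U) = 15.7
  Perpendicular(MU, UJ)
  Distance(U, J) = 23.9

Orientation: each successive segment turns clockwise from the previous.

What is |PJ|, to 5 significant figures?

17.791

∠FMU = 121.3° gives MU at 66.200° from the x-axis; with |MU| = 15.7, U = (-12.724, -9.9817). MU ⟂ UJ, so UJ runs at -23.800°; with |UJ| = 23.9, J = (9.1436, -19.626). Then |PJ| = |J − P| = 17.791.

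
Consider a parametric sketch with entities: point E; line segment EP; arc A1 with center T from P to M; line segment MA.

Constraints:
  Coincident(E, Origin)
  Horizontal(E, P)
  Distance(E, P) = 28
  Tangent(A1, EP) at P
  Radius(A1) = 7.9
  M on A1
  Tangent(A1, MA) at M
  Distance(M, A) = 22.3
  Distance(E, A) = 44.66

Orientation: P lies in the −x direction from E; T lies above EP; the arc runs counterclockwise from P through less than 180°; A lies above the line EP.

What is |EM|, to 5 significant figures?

24.140

E is at the origin; E and P share the same y with |EP| = 28.0 and P on the −x side, so P = (-28.000, 0.0000). A1 meets EP tangentially, so TP is at right angles to EP, so T = P + (0, 7.9) = (-28.000, 7.9000). Since TM ⟂ MA (tangency), |TA| = √(7.9² + 22.3²) = 23.658 regardless of where M sits on A1. So A lies on both circle(E, 44.66) and circle(T, 23.658); the above-EP intersection is A = (-31.925, 31.230). M is the foot of the tangent from A: M = (-21.094, 11.737).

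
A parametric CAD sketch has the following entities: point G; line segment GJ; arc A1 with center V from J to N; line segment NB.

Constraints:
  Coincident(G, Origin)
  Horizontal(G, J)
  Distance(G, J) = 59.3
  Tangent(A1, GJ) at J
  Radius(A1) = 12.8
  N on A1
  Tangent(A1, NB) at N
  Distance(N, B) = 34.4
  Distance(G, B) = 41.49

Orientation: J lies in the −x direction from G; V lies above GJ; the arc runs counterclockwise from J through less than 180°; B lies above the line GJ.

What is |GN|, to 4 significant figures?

49.67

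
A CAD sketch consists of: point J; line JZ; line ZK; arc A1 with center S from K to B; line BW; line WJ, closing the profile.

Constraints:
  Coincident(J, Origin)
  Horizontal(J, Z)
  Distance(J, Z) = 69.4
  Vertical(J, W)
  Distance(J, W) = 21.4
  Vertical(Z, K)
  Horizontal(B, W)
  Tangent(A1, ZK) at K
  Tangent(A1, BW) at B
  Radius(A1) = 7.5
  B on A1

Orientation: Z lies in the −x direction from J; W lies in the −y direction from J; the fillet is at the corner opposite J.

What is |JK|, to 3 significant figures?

70.8

J is at the origin; J and Z share the same y with |JZ| = 69.4 and Z on the −x side, so Z = (-69.4, 0.00). JW is vertical with |JW| = 21.4 and W on the −y side, so W = (0.00, -21.4). The virtual corner opposite J is at (-69.4, -21.4). A1 meets ZK tangentially, so SK is at right angles to ZK and since A1 is tangent to BW there, SB ⟂ BW, with radius 7.5, so the center S sits 7.5 in from both sides at S = (-61.9, -13.9). That places the tangent points at K = (-69.4, -13.9) on ZK and B = (-61.9, -21.4) on BW. Then |JK| = |K − J| = 70.8.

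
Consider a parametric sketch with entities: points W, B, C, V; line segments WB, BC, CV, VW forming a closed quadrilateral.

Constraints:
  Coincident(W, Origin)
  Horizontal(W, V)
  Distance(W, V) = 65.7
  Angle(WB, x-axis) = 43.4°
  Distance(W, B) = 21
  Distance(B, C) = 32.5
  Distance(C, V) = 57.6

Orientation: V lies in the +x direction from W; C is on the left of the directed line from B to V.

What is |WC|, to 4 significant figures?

52.53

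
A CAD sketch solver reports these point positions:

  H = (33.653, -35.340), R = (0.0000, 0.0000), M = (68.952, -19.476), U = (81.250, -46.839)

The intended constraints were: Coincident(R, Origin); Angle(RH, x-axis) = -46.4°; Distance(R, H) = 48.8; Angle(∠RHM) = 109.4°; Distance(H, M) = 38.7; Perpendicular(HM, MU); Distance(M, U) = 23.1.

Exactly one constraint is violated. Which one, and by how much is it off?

Distance(M, U) = 23.1 — off by 6.90.

R = (0.00, 0.00) ✓; RH at -46.40° ✓; |RH| = 48.80 ✓; ∠RHM = 109.4° ✓; |HM| = 38.70 ✓; ∠(HM, MU) = 90.00° ✓; |MU| = 30.00 ✗.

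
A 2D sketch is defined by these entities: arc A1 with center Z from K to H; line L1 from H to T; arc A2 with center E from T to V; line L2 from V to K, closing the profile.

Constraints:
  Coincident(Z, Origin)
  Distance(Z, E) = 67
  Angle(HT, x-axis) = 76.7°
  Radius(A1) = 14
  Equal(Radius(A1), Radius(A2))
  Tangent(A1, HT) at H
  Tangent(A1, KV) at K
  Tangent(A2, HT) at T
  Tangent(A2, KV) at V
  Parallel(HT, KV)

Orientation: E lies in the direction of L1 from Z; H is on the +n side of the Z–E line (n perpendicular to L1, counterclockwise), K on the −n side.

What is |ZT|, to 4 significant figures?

68.45

The slot axis is L1's direction at 76.7°, so u = (cos 76.7°, sin 76.7°) = (0.2300, 0.9732) and n = (−sin 76.7°, cos 76.7°) = (-0.9732, 0.2300). Z is at the origin and E lies 67.0 along u from Z, so E = 67.0·u = (15.41, 65.20). Tangency of A1 to both parallel lines with radius 14.0 puts H and K at Z ± 14.0·n: H = (-13.62, 3.221), K = (13.62, -3.221). Equal radii place T and V the same way about E: T = E + 14.0·n = (1.789, 68.42), V = E − 14.0·n = (29.04, 61.98). Then |ZT| = |T − Z| = 68.45.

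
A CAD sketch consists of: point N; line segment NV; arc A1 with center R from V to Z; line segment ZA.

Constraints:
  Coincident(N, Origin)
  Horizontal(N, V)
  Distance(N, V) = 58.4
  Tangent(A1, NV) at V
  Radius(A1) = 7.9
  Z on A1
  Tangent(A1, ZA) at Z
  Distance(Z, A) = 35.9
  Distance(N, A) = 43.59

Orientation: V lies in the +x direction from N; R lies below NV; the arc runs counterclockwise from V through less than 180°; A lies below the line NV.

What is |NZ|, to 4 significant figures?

52.24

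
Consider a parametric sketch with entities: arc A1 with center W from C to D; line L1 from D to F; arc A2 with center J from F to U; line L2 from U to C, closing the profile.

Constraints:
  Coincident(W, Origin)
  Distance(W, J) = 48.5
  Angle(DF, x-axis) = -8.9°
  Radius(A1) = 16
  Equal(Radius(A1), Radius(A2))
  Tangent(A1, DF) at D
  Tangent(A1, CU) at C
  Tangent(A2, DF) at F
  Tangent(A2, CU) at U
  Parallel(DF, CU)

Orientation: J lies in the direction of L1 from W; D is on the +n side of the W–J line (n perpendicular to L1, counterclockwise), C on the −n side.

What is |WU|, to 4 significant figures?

51.07

The slot axis is L1's direction at -8.9°, so u = (cos -8.9°, sin -8.9°) = (0.9880, -0.1547) and n = (−sin -8.9°, cos -8.9°) = (0.1547, 0.9880). W is at the origin and J lies 48.5 along u from W, so J = 48.5·u = (47.92, -7.503). Tangency of A1 to both parallel lines with radius 16.0 puts D and C at W ± 16.0·n: D = (2.475, 15.81), C = (-2.475, -15.81). Equal radii place F and U the same way about J: F = J + 16.0·n = (50.39, 8.304), U = J − 16.0·n = (45.44, -23.31). Then |WU| = |U − W| = 51.07.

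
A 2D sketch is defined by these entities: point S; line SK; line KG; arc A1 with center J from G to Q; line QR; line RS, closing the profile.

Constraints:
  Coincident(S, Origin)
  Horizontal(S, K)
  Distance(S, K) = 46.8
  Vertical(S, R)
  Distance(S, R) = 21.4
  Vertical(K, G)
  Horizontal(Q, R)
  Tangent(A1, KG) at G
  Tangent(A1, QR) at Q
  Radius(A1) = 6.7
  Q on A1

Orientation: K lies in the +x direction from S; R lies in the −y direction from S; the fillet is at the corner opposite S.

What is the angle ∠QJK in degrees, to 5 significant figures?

155.50°

S is at the origin; S and K share the same y with |SK| = 46.8 and K on the +x side, so K = (46.800, 0.0000). S and R share the same x with |SR| = 21.4 and R on the −y side, so R = (0.0000, -21.400). The virtual corner opposite S is at (46.800, -21.400). Tangency of A1 to KG means the radius JG is perpendicular to KG and A1 meets QR tangentially, so JQ is at right angles to QR, with radius 6.7, so the center J sits 6.7 in from both sides at J = (40.100, -14.700). That places the tangent points at G = (46.800, -14.700) on KG and Q = (40.100, -21.400) on QR. Then cos ∠QJK = JQ·JK / (|JQ||JK|), giving 155.50°.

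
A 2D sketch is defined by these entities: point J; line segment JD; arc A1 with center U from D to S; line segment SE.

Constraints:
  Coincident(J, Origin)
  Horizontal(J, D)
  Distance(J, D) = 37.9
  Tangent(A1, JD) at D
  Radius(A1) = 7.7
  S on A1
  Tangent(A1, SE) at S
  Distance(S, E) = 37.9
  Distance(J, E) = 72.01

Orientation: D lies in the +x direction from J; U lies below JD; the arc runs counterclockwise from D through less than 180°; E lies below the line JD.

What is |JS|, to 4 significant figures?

35.29

Checks: |US| = 7.700 ✓; ∠(US, SE) = 90.00° ✓; |SE| = 37.90 ✓; |JE| = 72.01 ✓.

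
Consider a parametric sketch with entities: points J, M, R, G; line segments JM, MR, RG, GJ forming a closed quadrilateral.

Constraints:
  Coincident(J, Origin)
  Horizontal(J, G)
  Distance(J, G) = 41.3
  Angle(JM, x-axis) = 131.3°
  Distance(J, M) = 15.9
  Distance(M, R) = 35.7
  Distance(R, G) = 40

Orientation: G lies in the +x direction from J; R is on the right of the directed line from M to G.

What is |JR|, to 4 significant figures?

20.53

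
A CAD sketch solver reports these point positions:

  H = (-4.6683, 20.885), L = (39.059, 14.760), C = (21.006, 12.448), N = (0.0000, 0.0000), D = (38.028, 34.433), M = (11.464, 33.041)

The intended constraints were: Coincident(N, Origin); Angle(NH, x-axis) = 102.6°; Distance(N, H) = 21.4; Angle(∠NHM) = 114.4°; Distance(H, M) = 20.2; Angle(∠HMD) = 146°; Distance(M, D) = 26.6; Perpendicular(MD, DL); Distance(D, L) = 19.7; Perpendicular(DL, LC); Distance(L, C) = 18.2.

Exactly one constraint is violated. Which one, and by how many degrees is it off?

Perpendicular(DL, LC) — off by 4.30°.

N = (0.00, 0.00) ✓; NH at 102.6° ✓; |NH| = 21.40 ✓; ∠NHM = 114.4° ✓; |HM| = 20.20 ✓; ∠HMD = 146.0° ✓; |MD| = 26.60 ✓; ∠(MD, DL) = 90.00° ✓; |DL| = 19.70 ✓; ∠(DL, LC) = 85.70° ✗; |LC| = 18.20 ✓.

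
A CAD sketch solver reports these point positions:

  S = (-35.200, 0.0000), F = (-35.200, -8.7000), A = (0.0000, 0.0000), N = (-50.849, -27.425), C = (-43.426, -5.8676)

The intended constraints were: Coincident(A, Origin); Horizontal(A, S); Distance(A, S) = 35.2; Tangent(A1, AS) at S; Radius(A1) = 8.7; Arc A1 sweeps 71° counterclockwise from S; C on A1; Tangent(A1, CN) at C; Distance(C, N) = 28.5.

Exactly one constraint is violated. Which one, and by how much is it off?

Distance(C, N) = 28.5 — off by 5.70.

A = (0.00, 0.00) ✓; A.y = 0.00, S.y = 0.00 ✓; |AS| = 35.20 ✓; ∠(FS, SA) = 90.00° ✓; |FS| = 8.700 ✓; bearing(F→C) − bearing(F→S) = 71.00° ✓; |FC| = 8.700 ✓; ∠(FC, CN) = 90.00° ✓; |CN| = 22.80 ✗.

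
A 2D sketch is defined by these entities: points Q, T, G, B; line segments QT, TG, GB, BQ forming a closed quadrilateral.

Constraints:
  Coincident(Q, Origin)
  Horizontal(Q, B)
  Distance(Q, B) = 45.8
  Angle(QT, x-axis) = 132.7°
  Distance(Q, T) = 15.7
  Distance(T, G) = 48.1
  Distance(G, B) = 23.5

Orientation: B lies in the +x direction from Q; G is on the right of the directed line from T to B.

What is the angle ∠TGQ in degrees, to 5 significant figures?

5.7816°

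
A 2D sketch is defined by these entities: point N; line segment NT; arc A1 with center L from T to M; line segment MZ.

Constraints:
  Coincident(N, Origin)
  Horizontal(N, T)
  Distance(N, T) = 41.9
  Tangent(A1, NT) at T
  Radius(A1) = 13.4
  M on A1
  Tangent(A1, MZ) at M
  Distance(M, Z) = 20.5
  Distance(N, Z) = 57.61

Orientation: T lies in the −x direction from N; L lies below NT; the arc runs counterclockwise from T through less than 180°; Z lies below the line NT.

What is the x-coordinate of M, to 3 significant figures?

-53.6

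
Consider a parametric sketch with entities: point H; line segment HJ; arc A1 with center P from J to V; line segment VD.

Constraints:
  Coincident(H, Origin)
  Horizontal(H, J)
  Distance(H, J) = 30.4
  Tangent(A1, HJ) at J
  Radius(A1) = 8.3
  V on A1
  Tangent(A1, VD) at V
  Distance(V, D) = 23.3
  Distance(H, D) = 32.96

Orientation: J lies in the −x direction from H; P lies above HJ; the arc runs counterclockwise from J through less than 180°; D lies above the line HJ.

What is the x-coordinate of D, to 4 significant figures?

-16.32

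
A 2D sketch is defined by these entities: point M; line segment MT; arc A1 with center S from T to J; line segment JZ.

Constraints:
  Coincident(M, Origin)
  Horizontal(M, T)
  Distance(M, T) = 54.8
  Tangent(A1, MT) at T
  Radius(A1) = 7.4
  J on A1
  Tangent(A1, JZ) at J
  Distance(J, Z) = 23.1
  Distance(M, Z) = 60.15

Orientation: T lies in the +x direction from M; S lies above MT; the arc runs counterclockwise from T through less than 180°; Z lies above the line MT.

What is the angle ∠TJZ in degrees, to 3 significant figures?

122°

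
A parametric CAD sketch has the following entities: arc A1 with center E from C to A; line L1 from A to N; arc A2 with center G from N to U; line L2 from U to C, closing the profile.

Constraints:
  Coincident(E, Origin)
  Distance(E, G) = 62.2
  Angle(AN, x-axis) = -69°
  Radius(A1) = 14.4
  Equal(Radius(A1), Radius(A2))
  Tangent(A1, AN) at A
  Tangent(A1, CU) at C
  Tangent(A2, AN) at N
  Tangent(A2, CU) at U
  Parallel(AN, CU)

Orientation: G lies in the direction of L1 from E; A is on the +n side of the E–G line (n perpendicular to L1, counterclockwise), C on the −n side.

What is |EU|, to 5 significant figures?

63.845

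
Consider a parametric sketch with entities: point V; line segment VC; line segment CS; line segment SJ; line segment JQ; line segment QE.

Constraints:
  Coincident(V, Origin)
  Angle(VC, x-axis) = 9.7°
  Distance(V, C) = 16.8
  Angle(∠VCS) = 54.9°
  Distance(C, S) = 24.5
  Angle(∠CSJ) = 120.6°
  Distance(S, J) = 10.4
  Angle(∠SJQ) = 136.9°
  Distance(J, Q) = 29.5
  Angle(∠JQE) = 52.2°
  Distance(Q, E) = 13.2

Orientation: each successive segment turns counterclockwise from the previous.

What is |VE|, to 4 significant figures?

14.84

V is at the origin; VC runs at 9.7° with length 16.8, so C = (16.56, 2.831). ∠VCS = 54.9° gives CS at 134.8° from the x-axis; with |CS| = 24.5, S = (-0.7037, 20.22). ∠CSJ = 120.6° gives SJ at -165.8° from the x-axis; with |SJ| = 10.4, J = (-10.79, 17.66). ∠SJQ = 136.9° gives JQ at -122.7° from the x-axis; with |JQ| = 29.5, Q = (-26.72, -7.161). ∠JQE = 52.2° gives QE at 5.100° from the x-axis; with |QE| = 13.2, E = (-13.58, -5.987). Then |VE| = |E − V| = 14.84.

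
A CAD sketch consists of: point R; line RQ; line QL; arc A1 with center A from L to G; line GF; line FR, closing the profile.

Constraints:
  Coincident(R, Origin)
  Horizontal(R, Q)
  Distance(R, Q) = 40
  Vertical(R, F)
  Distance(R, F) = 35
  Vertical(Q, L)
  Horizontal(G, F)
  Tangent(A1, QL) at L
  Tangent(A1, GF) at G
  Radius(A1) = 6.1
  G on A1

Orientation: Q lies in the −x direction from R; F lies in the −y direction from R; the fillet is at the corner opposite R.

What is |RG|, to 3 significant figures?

48.7

R is at the origin; RQ is horizontal with |RQ| = 40.0 and Q on the −x side, so Q = (-40.0, 0.00). RF is vertical with |RF| = 35.0 and F on the −y side, so F = (0.00, -35.0). The virtual corner opposite R is at (-40.0, -35.0). A1 meets QL tangentially, so AL is at right angles to QL and tangency of A1 to GF means the radius AG is perpendicular to GF, with radius 6.1, so the center A sits 6.1 in from both sides at A = (-33.9, -28.9). That places the tangent points at L = (-40.0, -28.9) on QL and G = (-33.9, -35.0) on GF. Then |RG| = |G − R| = 48.7.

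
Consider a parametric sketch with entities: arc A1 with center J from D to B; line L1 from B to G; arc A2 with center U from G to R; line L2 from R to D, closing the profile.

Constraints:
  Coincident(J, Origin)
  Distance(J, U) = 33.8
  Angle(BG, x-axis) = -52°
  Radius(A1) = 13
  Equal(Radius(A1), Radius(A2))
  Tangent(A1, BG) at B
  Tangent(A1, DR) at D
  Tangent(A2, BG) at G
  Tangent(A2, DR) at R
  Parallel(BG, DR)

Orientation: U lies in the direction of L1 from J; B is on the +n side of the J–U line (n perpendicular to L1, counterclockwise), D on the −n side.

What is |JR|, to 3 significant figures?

36.2

The slot axis is L1's direction at -52.0°, so u = (cos -52.0°, sin -52.0°) = (0.616, -0.788) and n = (−sin -52.0°, cos -52.0°) = (0.788, 0.616). J is at the origin and U lies 33.8 along u from J, so U = 33.8·u = (20.8, -26.6). Tangency of A1 to both parallel lines with radius 13.0 puts B and D at J ± 13.0·n: B = (10.2, 8.00), D = (-10.2, -8.00). Equal radii place G and R the same way about U: G = U + 13.0·n = (31.1, -18.6), R = U − 13.0·n = (10.6, -34.6). Then |JR| = |R − J| = 36.2.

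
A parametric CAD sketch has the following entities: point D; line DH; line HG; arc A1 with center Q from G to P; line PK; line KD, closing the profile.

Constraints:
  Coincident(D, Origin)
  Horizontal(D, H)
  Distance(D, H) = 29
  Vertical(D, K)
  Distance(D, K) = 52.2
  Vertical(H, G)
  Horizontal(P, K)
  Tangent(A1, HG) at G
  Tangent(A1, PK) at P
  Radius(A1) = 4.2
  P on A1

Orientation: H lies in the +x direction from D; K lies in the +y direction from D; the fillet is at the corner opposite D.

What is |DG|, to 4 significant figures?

56.08

D is at the origin; D and H share the same y with |DH| = 29.0 and H on the +x side, so H = (29.00, 0.000). D and K share the same x with |DK| = 52.2 and K on the +y side, so K = (0.000, 52.20). The virtual corner opposite D is at (29.00, 52.20). The tangent condition forces QG to be normal to HG and the tangent condition forces QP to be normal to PK, with radius 4.2, so the center Q sits 4.2 in from both sides at Q = (24.80, 48.00). That places the tangent points at G = (29.00, 48.00) on HG and P = (24.80, 52.20) on PK. Then |DG| = |G − D| = 56.08.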